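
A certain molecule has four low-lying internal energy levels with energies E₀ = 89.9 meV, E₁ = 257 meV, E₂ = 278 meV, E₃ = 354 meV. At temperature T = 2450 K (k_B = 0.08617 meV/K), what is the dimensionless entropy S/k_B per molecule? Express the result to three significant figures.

1.27

k_BT = 0.08617 × 2450 K = 211.12 meV.
Eᵢ/kT = 0.42582, 1.2173, 1.3168, 1.6768.
Z = Σ e^(−Eᵢ/kT) = e^(−0.42582) + e^(−1.2173) + e^(−1.3168) + e^(−1.6768) = 0.65323 + 0.29603 + 0.26799 + 0.18697 = 1.4042.
⟨E⟩ = Σ EᵢPᵢ = 196.19 meV.
S/k_B = ln Z + ⟨E⟩/kT = ln(1.4042) + 196.19/211.12 = 0.33947 + 0.92928 = 1.27.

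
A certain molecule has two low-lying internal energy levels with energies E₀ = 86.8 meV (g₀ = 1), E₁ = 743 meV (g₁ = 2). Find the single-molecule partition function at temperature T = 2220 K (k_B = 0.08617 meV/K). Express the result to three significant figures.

k_BT = 0.08617 × 2220 K = 191.30 meV.
Eᵢ/kT = 0.45374, 3.8840.
Z = Σ gᵢe^(−Eᵢ/kT) = 1·e^(−0.45374) + 2·e^(−3.8840) = 0.63525 + 0.041137 = 0.67639.

Z = 0.676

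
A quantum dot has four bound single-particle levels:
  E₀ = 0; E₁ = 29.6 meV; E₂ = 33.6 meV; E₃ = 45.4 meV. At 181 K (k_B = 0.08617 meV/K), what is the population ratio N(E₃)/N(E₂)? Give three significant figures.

k_BT = 0.08617 × 181 K = 15.597 meV.
n₃/n₂ = exp[−(E₃−E₂)/kT] = exp(−(11.8 meV)/(15.597 meV)) = exp(-0.75656) = 0.469.

0.469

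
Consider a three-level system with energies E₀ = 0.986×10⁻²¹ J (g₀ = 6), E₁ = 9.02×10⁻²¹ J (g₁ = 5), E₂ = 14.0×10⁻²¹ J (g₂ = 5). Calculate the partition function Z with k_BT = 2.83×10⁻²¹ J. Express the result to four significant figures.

Eᵢ/kT = 0.348410, 3.18728, 4.94700.
Z = Σ gᵢe^(−Eᵢ/kT) = 6·e^(−0.348410) + 5·e^(−3.18728) + 5·e^(−4.94700) = 4.23486 + 0.206420 + 0.0355235 = 4.47680.

Z = 4.477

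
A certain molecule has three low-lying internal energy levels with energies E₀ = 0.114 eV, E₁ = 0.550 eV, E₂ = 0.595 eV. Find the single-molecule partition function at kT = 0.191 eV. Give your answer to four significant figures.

Z = 0.6511

Eᵢ/kT = 0.596859, 2.87958, 3.11518.
Z = Σ e^(−Eᵢ/kT) = e^(−0.596859) + e^(−2.87958) + e^(−3.11518) = 0.550538 + 0.0561583 + 0.0443705 = 0.651067.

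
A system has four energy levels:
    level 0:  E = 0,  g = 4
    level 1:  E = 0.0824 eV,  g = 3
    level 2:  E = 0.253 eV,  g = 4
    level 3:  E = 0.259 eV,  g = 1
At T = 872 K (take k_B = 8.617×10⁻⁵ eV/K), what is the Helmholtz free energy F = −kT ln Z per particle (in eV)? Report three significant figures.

-0.123 eV

k_BT = 8.617×10⁻⁵ × 872 K = 0.075140 eV.
Eᵢ/kT = 0, 1.0966, 3.3670, 3.4469.
Z = Σ gᵢe^(−Eᵢ/kT) = 4·e^(−0) + 3·e^(−1.0966) + 4·e^(−3.3670) + 1·e^(−3.4469) = 4.0000 + 1.0020 + 0.13797 + 0.031844 = 5.1718.
F = −kT ln Z = −0.075140 × ln(5.1718) = −0.075140 × 1.6432 = -0.123 eV.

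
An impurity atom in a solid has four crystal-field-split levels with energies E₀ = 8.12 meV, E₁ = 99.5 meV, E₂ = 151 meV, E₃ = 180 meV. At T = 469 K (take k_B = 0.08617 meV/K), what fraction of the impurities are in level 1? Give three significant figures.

0.0908

k_BT = 0.08617 × 469 K = 40.414 meV.
Eᵢ/kT = 0.20092, 2.4620, 3.7363, 4.4539.
Z = Σ e^(−Eᵢ/kT) = e^(−0.20092) + e^(−2.4620) + e^(−3.7363) + e^(−4.4539) = 0.81798 + 0.085264 + 0.023842 + 0.011633 = 0.93872.
P₁ = e^(−E₁/kT) / Z = 0.085264/0.93872 = 0.0908.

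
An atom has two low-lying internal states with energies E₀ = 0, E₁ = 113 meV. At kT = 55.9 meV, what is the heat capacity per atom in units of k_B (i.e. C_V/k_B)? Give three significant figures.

Eᵢ/kT = 0, 2.0215.
Z = Σ e^(−Eᵢ/kT) = e^(−0) + e^(−2.0215) = 1.0000 + 0.13246 = 1.1325.
⟨E⟩ = 13.217 meV, ⟨E²⟩ = 1493.5 meV².
C_V/k_B = (⟨E²⟩ − ⟨E⟩²)/(kT)² = (1493.5 − 174.69)/3124.8 = 0.422.

0.422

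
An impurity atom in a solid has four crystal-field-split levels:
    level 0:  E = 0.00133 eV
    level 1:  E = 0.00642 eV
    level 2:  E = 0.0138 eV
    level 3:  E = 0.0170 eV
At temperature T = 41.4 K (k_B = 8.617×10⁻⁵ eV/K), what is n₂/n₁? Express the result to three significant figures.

k_BT = 8.617×10⁻⁵ × 41.4 K = 0.0035674 eV.
n₂/n₁ = exp[−(E₂−E₁)/kT] = exp(−(0.00738 eV)/(0.0035674 eV)) = exp(-2.0687) = 0.126.

0.126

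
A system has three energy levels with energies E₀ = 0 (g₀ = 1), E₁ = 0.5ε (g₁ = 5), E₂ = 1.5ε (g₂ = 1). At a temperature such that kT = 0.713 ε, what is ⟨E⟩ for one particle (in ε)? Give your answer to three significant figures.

Eᵢ/kT = 0, 0.70126, 2.1038.
Z = Σ gᵢe^(−Eᵢ/kT) = 1·e^(−0) + 5·e^(−0.70126) + 1·e^(−2.1038) = 1.0000 + 2.4798 + 0.12199 = 3.6018.
⟨E⟩ = Σ Eᵢ gᵢe^(−Eᵢ/kT) / Z = (0·1.0000 + 0.5·2.4798 + 1.5·0.12199) / 3.6018 = 0.395 ε.

0.395 ε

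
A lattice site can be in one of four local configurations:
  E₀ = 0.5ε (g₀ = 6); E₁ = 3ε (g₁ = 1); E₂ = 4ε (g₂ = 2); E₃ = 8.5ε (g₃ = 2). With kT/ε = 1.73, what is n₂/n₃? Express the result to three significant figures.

13.5

n₂/n₃ = (g₂/g₃) exp[−(E₂−E₃)/kT] = (2/2) × exp(−(-4.5ε)/(1.73ε)) = (2/2) × exp(2.6012) = 13.5.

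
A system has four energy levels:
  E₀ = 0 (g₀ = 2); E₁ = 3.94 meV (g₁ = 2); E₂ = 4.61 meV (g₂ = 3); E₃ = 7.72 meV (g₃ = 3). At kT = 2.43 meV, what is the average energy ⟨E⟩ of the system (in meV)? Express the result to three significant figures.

1.55 meV

Eᵢ/kT = 0, 1.6214, 1.8971, 3.1770.
Z = Σ gᵢe^(−Eᵢ/kT) = 2·e^(−0) + 2·e^(−1.6214) + 3·e^(−1.8971) + 3·e^(−3.1770) = 2.0000 + 0.39524 + 0.45001 + 0.12513 = 2.9704.
⟨E⟩ = Σ Eᵢ gᵢe^(−Eᵢ/kT) / Z = (0·2.0000 + 3.94·0.39524 + 4.61·0.45001 + 7.72·0.12513) / 2.9704 = 1.55 meV.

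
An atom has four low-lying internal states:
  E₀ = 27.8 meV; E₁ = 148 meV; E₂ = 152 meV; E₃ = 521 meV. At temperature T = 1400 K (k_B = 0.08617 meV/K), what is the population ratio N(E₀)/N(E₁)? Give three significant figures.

2.71

k_BT = 0.08617 × 1400 K = 120.64 meV.
n₀/n₁ = exp[−(E₀−E₁)/kT] = exp(−(-120.2 meV)/(120.64 meV)) = exp(0.99635) = 2.71.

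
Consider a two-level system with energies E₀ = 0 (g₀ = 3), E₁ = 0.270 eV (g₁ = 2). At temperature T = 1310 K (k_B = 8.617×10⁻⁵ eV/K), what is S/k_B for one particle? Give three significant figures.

k_BT = 8.617×10⁻⁵ × 1310 K = 0.11288 eV.
Eᵢ/kT = 0, 2.3919.
Z = Σ gᵢe^(−Eᵢ/kT) = 3·e^(−0) + 2·e^(−2.3919) = 3.0000 + 0.18291 = 3.1829.
⟨E⟩ = Σ EᵢPᵢ = 0.015516 eV.
S/k_B = ln Z + ⟨E⟩/kT = ln(3.1829) + 0.015516/0.11288 = 1.1578 + 0.13746 = 1.30.

1.30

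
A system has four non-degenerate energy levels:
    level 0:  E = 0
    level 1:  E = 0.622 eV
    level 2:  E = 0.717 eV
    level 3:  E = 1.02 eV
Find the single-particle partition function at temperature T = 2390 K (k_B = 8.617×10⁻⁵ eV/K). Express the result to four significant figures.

k_BT = 8.617×10⁻⁵ × 2390 K = 0.205946 eV.
Eᵢ/kT = 0, 3.02021, 3.48150, 4.95275.
Z = Σ e^(−Eᵢ/kT) = e^(−0) + e^(−3.02021) + e^(−3.48150) + e^(−4.95275) = 1.00000 + 0.0487910 + 0.0307612 + 0.00706396 = 1.08662.

Z = 1.087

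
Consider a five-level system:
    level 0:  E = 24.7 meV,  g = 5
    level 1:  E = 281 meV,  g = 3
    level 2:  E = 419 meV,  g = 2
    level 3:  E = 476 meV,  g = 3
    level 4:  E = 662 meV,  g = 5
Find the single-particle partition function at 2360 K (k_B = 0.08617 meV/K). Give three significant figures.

k_BT = 0.08617 × 2360 K = 203.36 meV.
Eᵢ/kT = 0.12146, 1.3818, 2.0604, 2.3407, 3.2553.
Z = Σ gᵢe^(−Eᵢ/kT) = 5·e^(−0.12146) + 3·e^(−1.3818) + 2·e^(−2.0604) + 3·e^(−2.3407) + 5·e^(−3.2553) = 4.4281 + 0.75338 + 0.25481 + 0.28878 + 0.19285 = 5.9179.

Z = 5.92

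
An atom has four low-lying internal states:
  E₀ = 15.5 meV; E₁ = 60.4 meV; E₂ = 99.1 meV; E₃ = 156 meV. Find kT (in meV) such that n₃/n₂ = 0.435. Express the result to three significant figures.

n₃/n₂ = exp[−(E₃−E₂)/kT] = 0.435.
⇒ (E₃−E₂)/kT = ln(1/0.435) = ln(2.2989) = 0.83243.
kT = 56.9 meV / 0.83243 = 68.4 meV.

68.4 meV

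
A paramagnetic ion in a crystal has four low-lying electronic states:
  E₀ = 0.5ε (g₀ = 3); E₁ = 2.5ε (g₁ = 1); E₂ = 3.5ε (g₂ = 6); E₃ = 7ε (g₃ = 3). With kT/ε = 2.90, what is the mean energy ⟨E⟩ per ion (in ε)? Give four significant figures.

2.091 ε

Eᵢ/kT = 0.172414, 0.862069, 1.20690, 2.41379.
Z = Σ gᵢe^(−Eᵢ/kT) = 3·e^(−0.172414) + 1·e^(−0.862069) + 6·e^(−1.20690) + 3·e^(−2.41379) = 2.52489 + 0.422287 + 1.79474 + 0.268427 = 5.01034.
⟨E⟩ = Σ Eᵢ gᵢe^(−Eᵢ/kT) / Z = (0.5·2.52489 + 2.5·0.422287 + 3.5·1.79474 + 7·0.268427) / 5.01034 = 2.091 ε.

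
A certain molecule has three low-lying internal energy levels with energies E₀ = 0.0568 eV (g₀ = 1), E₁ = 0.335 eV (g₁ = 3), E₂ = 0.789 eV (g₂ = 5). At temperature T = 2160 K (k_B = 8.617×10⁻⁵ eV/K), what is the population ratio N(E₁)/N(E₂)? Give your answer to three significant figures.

6.88

k_BT = 8.617×10⁻⁵ × 2160 K = 0.18613 eV.
n₁/n₂ = (g₁/g₂) exp[−(E₁−E₂)/kT] = (3/5) × exp(−(-0.454 eV)/(0.18613 eV)) = (3/5) × exp(2.4392) = 6.88.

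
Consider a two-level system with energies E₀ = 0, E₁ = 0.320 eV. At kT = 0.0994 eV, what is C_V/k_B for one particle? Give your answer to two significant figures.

0.38

Eᵢ/kT = 0, 3.219.
Z = Σ e^(−Eᵢ/kT) = e^(−0) + e^(−3.219) = 1.000 + 0.04000 = 1.040.
⟨E⟩ = 0.01231 eV, ⟨E²⟩ = 0.003938 eV².
C_V/k_B = (⟨E²⟩ − ⟨E⟩²)/(kT)² = (0.003938 − 0.0001515)/0.009880 = 0.38.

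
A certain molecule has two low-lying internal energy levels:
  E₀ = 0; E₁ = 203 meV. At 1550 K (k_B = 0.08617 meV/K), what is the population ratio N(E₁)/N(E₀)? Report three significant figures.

0.219

k_BT = 0.08617 × 1550 K = 133.56 meV.
n₁/n₀ = exp[−(E₁−E₀)/kT] = exp(−(203 meV)/(133.56 meV)) = exp(-1.5199) = 0.219.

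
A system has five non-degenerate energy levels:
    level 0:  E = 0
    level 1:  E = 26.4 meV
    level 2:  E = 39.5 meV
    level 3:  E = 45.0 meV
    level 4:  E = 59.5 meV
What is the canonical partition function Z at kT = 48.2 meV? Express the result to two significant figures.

Eᵢ/kT = 0, 0.5477, 0.8195, 0.9336, 1.234.
Z = Σ e^(−Eᵢ/kT) = e^(−0) + e^(−0.5477) + e^(−0.8195) + e^(−0.9336) + e^(−1.234) = 1.000 + 0.5783 + 0.4407 + 0.3931 + 0.2911 = 2.703.

Z = 2.7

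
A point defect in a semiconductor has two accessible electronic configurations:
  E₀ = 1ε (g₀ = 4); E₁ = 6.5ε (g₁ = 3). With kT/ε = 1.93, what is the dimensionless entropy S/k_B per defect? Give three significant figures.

Eᵢ/kT = 0.51813, 3.3679.
Z = Σ gᵢe^(−Eᵢ/kT) = 4·e^(−0.51813) + 3·e^(−3.3679) = 2.3825 + 0.10339 = 2.4859.
⟨E⟩ = Σ EᵢPᵢ = 1.2287 ε.
S/k_B = ln Z + ⟨E⟩/kT = ln(2.4859) + 1.2287/1.93 = 0.91063 + 0.63663 = 1.55.

1.55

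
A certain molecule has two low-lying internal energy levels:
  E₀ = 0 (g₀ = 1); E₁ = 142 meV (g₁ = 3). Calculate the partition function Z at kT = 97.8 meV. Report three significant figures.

Eᵢ/kT = 0, 1.4519.
Z = Σ gᵢe^(−Eᵢ/kT) = 1·e^(−0) + 3·e^(−1.4519) = 1.0000 + 0.70238 = 1.7024.

Z = 1.70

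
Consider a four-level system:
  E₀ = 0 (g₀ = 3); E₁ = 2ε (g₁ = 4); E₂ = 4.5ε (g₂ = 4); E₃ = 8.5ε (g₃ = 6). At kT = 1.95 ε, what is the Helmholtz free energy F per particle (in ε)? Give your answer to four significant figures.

Eᵢ/kT = 0, 1.02564, 2.30769, 4.35897.
Z = Σ gᵢe^(−Eᵢ/kT) = 3·e^(−0) + 4·e^(−1.02564) + 4·e^(−2.30769) + 6·e^(−4.35897) = 3.00000 + 1.43427 + 0.397963 + 0.0767493 = 4.90898.
F = −kT ln Z = −1.95 × ln(4.90898) = −1.95 × 1.59107 = -3.103 ε.

-3.103 ε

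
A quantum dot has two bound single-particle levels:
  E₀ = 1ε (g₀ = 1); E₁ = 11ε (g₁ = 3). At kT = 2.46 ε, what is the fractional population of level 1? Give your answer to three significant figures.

0.0490

Eᵢ/kT = 0.40650, 4.4715.
Z = Σ gᵢe^(−Eᵢ/kT) = 1·e^(−0.40650) + 3·e^(−4.4715) = 0.66598 + 0.034290 = 0.70027.
P₁ = g₁ e^(−E₁/kT) / Z = 0.034290/0.70027 = 0.0490.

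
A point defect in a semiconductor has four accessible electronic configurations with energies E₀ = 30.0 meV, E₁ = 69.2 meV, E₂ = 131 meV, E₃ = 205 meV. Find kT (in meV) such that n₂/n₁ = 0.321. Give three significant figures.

54.4 meV

n₂/n₁ = exp[−(E₂−E₁)/kT] = 0.321.
⇒ (E₂−E₁)/kT = ln(1/0.321) = ln(3.1153) = 1.1363.
kT = 61.8 meV / 1.1363 = 54.4 meV.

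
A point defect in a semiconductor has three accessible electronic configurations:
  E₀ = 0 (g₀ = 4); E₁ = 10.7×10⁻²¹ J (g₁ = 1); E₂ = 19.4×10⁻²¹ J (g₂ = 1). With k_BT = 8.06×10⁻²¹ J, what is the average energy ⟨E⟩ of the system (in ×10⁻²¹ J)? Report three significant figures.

Eᵢ/kT = 0, 1.3275, 2.4069.
Z = Σ gᵢe^(−Eᵢ/kT) = 4·e^(−0) + 1·e^(−1.3275) + 1·e^(−2.4069) = 4.0000 + 0.26514 + 0.090094 = 4.3552.
⟨E⟩ = Σ Eᵢ gᵢe^(−Eᵢ/kT) / Z = (0·4.0000 + 10.7·0.26514 + 19.4·0.090094) / 4.3552 = 1.05 ×10⁻²¹ J.

1.05 ×10⁻²¹ J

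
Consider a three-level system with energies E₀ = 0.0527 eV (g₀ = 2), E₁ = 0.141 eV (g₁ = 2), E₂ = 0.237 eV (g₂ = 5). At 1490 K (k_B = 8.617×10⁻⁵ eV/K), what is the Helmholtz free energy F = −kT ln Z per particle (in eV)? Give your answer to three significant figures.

k_BT = 8.617×10⁻⁵ × 1490 K = 0.12839 eV.
Eᵢ/kT = 0.41047, 1.0982, 1.8459.
Z = Σ gᵢe^(−Eᵢ/kT) = 2·e^(−0.41047) + 2·e^(−1.0982) + 5·e^(−1.8459) = 1.3267 + 0.66694 + 0.78942 = 2.7831.
F = −kT ln Z = −0.12839 × ln(2.7831) = −0.12839 × 1.0236 = -0.131 eV.

-0.131 eV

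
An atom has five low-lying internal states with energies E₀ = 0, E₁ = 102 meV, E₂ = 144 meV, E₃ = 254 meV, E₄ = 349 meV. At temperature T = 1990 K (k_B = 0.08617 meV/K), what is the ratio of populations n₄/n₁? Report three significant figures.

k_BT = 0.08617 × 1990 K = 171.48 meV.
n₄/n₁ = exp[−(E₄−E₁)/kT] = exp(−(247 meV)/(171.48 meV)) = exp(-1.4404) = 0.237.

0.237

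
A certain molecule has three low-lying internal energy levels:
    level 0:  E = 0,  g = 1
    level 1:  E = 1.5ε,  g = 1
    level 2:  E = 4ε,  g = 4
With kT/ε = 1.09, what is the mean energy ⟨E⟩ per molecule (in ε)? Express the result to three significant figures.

Eᵢ/kT = 0, 1.3761, 3.6697.
Z = Σ gᵢe^(−Eᵢ/kT) = 1·e^(−0) + 1·e^(−1.3761) + 4·e^(−3.6697) = 1.0000 + 0.25256 + 0.10194 = 1.3545.
⟨E⟩ = Σ Eᵢ gᵢe^(−Eᵢ/kT) / Z = (0·1.0000 + 1.5·0.25256 + 4·0.10194) / 1.3545 = 0.581 ε.

0.581 ε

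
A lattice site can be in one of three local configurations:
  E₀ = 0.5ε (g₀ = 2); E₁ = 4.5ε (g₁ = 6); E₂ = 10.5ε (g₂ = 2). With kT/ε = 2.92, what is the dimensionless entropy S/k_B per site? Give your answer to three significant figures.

Eᵢ/kT = 0.17123, 1.5411, 3.5959.
Z = Σ gᵢe^(−Eᵢ/kT) = 2·e^(−0.17123) + 6·e^(−1.5411) + 2·e^(−3.5959) = 1.6853 + 1.2849 + 0.054872 = 3.0251.
⟨E⟩ = Σ EᵢPᵢ = 2.3804 ε.
S/k_B = ln Z + ⟨E⟩/kT = ln(3.0251) + 2.3804/2.92 = 1.1069 + 0.81521 = 1.92.

1.92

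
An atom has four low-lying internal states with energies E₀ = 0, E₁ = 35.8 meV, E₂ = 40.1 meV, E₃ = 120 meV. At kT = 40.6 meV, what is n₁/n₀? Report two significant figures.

0.41

n₁/n₀ = exp[−(E₁−E₀)/kT] = exp(−(35.8 meV)/(40.6 meV)) = exp(-0.8818) = 0.41.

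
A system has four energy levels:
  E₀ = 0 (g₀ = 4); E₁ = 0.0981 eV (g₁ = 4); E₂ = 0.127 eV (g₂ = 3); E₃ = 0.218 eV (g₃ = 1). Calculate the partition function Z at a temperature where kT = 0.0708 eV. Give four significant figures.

Eᵢ/kT = 0, 1.38559, 1.79379, 3.07910.
Z = Σ gᵢe^(−Eᵢ/kT) = 4·e^(−0) + 4·e^(−1.38559) + 3·e^(−1.79379) + 1·e^(−3.07910) = 4.00000 + 1.00070 + 0.498986 + 0.0460006 = 5.54569.

Z = 5.546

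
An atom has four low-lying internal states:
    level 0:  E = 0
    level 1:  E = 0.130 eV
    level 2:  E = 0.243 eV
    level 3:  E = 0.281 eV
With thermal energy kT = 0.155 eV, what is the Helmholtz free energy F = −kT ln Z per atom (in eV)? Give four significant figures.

Eᵢ/kT = 0, 0.838710, 1.56774, 1.81290.
Z = Σ e^(−Eᵢ/kT) = e^(−0) + e^(−0.838710) + e^(−1.56774) + e^(−1.81290) = 1.00000 + 0.432268 + 0.208516 + 0.163180 = 1.80396.
F = −kT ln Z = −0.155 × ln(1.80396) = −0.155 × 0.589984 = -0.09145 eV.

-0.09145 eV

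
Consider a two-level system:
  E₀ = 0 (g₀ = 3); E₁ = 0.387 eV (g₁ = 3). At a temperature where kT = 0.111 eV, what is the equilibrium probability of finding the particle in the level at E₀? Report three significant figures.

Eᵢ/kT = 0, 3.4865.
Z = Σ gᵢe^(−Eᵢ/kT) = 3·e^(−0) + 3·e^(−3.4865) = 3.0000 + 0.091823 = 3.0918.
P₀ = g₀ e^(−E₀/kT) / Z = 3.0000/3.0918 = 0.970.

0.970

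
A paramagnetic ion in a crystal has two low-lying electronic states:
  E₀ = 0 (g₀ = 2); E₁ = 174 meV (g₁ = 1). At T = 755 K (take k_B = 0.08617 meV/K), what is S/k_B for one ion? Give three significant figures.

0.816

k_BT = 0.08617 × 755 K = 65.058 meV.
Eᵢ/kT = 0, 2.6745.
Z = Σ gᵢe^(−Eᵢ/kT) = 2·e^(−0) + 1·e^(−2.6745) = 2.0000 + 0.068941 = 2.0689.
⟨E⟩ = Σ EᵢPᵢ = 5.7981 meV.
S/k_B = ln Z + ⟨E⟩/kT = ln(2.0689) + 5.7981/65.058 = 0.72702 + 0.089122 = 0.816.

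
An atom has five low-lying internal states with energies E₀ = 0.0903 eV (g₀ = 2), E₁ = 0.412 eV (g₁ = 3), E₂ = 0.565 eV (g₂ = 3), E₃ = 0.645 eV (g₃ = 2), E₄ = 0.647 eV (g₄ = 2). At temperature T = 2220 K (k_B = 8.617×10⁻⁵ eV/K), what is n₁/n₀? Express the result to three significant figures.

k_BT = 8.617×10⁻⁵ × 2220 K = 0.19130 eV.
n₁/n₀ = (g₁/g₀) exp[−(E₁−E₀)/kT] = (3/2) × exp(−(0.3217 eV)/(0.19130 eV)) = (3/2) × exp(-1.6817) = 0.279.

0.279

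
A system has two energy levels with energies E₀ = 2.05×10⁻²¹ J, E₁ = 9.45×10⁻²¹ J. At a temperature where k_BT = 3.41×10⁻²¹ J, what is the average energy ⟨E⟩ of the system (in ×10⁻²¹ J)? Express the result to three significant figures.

2.81 ×10⁻²¹ J

Eᵢ/kT = 0.60117, 2.7713.
Z = Σ e^(−Eᵢ/kT) = e^(−0.60117) + e^(−2.7713) = 0.54817 + 0.062581 = 0.61075.
⟨E⟩ = Σ Eᵢ e^(−Eᵢ/kT) / Z = (2.05·0.54817 + 9.45·0.062581) / 0.61075 = 2.81 ×10⁻²¹ J.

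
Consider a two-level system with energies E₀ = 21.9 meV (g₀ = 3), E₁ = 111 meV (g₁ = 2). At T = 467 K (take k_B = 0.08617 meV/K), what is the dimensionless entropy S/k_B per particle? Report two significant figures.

1.3

k_BT = 0.08617 × 467 K = 40.24 meV.
Eᵢ/kT = 0.5442, 2.758.
Z = Σ gᵢe^(−Eᵢ/kT) = 3·e^(−0.5442) + 2·e^(−2.758) = 1.741 + 0.1268 = 1.868.
⟨E⟩ = Σ EᵢPᵢ = 27.95 meV.
S/k_B = ln Z + ⟨E⟩/kT = ln(1.868) + 27.95/40.24 = 0.6249 + 0.6946 = 1.3.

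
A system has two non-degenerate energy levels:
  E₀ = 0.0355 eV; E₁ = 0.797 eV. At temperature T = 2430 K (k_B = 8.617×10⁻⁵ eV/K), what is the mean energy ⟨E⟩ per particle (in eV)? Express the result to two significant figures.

0.055 eV

k_BT = 8.617×10⁻⁵ × 2430 K = 0.2094 eV.
Eᵢ/kT = 0.1695, 3.806.
Z = Σ e^(−Eᵢ/kT) = e^(−0.1695) + e^(−3.806) = 0.8441 + 0.02224 = 0.8663.
⟨E⟩ = Σ Eᵢ e^(−Eᵢ/kT) / Z = (0.0355·0.8441 + 0.797·0.02224) / 0.8663 = 0.055 eV.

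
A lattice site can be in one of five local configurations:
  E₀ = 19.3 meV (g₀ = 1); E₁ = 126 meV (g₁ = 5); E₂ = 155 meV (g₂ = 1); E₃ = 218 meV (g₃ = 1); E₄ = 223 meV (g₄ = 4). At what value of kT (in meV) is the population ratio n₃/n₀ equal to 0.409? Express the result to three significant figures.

222 meV

n₃/n₀ = (g₃/g₀) exp[−(E₃−E₀)/kT] = 0.409.
⇒ (E₃−E₀)/kT = ln((1/1)/0.409) = ln(2.4450) = 0.89405.
kT = 198.7 meV / 0.89405 = 222 meV.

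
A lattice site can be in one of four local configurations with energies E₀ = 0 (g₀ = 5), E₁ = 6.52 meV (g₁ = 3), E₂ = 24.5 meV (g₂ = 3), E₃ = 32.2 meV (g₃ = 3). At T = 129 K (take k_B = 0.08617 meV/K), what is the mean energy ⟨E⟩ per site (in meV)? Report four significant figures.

k_BT = 0.08617 × 129 K = 11.1159 meV.
Eᵢ/kT = 0, 0.586547, 2.20405, 2.89675.
Z = Σ gᵢe^(−Eᵢ/kT) = 5·e^(−0) + 3·e^(−0.586547) + 3·e^(−2.20405) + 3·e^(−2.89675) = 5.00000 + 1.66873 + 0.331066 + 0.165607 = 7.16540.
⟨E⟩ = Σ Eᵢ gᵢe^(−Eᵢ/kT) / Z = (0·5.00000 + 6.52·1.66873 + 24.5·0.331066 + 32.2·0.165607) / 7.16540 = 3.395 meV.

3.395 meV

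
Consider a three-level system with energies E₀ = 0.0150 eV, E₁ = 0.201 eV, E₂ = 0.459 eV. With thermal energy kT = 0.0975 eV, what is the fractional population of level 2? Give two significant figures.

Eᵢ/kT = 0.1538, 2.062, 4.708.
Z = Σ e^(−Eᵢ/kT) = e^(−0.1538) + e^(−2.062) + e^(−4.708) = 0.8574 + 0.1272 + 0.009023 = 0.9936.
P₂ = e^(−E₂/kT) / Z = 0.009023/0.9936 = 0.0091.

0.0091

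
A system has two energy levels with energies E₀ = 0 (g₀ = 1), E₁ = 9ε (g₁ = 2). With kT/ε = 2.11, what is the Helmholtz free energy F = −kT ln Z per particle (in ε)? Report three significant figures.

Eᵢ/kT = 0, 4.2654.
Z = Σ gᵢe^(−Eᵢ/kT) = 1·e^(−0) + 2·e^(−4.2654) = 1.0000 + 0.028092 = 1.0281.
F = −kT ln Z = −2.11 × ln(1.0281) = −2.11 × 0.027712 = -0.0585 ε.

-0.0585 ε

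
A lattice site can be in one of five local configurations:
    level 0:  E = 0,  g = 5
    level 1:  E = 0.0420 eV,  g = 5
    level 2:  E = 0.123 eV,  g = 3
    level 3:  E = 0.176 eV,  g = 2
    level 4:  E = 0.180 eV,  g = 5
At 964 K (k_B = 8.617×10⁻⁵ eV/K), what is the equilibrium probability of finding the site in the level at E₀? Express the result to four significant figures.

k_BT = 8.617×10⁻⁵ × 964 K = 0.0830679 eV.
Eᵢ/kT = 0, 0.505610, 1.48072, 2.11875, 2.16690.
Z = Σ gᵢe^(−Eᵢ/kT) = 5·e^(−0) + 5·e^(−0.505610) + 3·e^(−1.48072) + 2·e^(−2.11875) + 5·e^(−2.16690) = 5.00000 + 3.01569 + 0.682422 + 0.240364 + 0.572661 = 9.51114.
P₀ = g₀ e^(−E₀/kT) / Z = 5.00000/9.51114 = 0.5257.

0.5257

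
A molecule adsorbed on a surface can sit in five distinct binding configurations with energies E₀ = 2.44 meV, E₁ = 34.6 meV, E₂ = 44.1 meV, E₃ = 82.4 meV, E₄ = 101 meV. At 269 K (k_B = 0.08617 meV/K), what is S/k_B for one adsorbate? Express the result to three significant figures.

k_BT = 0.08617 × 269 K = 23.180 meV.
Eᵢ/kT = 0.10526, 1.4927, 1.9025, 3.5548, 4.3572.
Z = Σ e^(−Eᵢ/kT) = e^(−0.10526) + e^(−1.4927) + e^(−1.9025) + e^(−3.5548) + e^(−4.3572) = 0.90009 + 0.22476 + 0.14920 + 0.028587 + 0.012814 = 1.3155.
⟨E⟩ = Σ EᵢPᵢ = 15.357 meV.
S/k_B = ln Z + ⟨E⟩/kT = ln(1.3155) + 15.357/23.180 = 0.27422 + 0.66251 = 0.937.

0.937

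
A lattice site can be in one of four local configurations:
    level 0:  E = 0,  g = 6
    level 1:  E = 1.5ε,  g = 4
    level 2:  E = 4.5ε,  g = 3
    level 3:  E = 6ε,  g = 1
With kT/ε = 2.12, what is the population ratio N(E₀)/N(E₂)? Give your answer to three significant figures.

16.7

n₀/n₂ = (g₀/g₂) exp[−(E₀−E₂)/kT] = (6/3) × exp(−(-4.5ε)/(2.12ε)) = (6/3) × exp(2.1226) = 16.7.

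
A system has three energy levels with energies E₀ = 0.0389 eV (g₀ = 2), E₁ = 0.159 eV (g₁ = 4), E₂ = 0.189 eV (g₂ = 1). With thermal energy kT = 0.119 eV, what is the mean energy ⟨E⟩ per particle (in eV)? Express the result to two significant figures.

Eᵢ/kT = 0.3269, 1.336, 1.588.
Z = Σ gᵢe^(−Eᵢ/kT) = 2·e^(−0.3269) + 4·e^(−1.336) + 1·e^(−1.588) = 1.442 + 1.052 + 0.2043 = 2.698.
⟨E⟩ = Σ Eᵢ gᵢe^(−Eᵢ/kT) / Z = (0.0389·1.442 + 0.159·1.052 + 0.189·0.2043) / 2.698 = 0.097 eV.

0.097 eV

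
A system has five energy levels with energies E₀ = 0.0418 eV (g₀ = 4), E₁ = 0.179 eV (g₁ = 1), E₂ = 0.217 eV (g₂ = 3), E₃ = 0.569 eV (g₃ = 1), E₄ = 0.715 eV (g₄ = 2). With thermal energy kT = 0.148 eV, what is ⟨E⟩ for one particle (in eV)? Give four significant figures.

Eᵢ/kT = 0.282432, 1.20946, 1.46622, 3.84459, 4.83108.
Z = Σ gᵢe^(−Eᵢ/kT) = 4·e^(−0.282432) + 1·e^(−1.20946) + 3·e^(−1.46622) + 1·e^(−3.84459) + 2·e^(−4.83108) = 3.01579 + 0.298358 + 0.692389 + 0.0213952 + 0.0159558 = 4.04389.
⟨E⟩ = Σ Eᵢ gᵢe^(−Eᵢ/kT) / Z = (0.0418·3.01579 + 0.179·0.298358 + 0.217·0.692389 + 0.569·0.0213952 + 0.715·0.0159558) / 4.04389 = 0.08737 eV.

0.08737 eV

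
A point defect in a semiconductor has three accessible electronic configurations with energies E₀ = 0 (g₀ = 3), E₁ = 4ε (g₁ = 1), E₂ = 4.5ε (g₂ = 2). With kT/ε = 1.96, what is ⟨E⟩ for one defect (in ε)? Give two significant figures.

0.43 ε

Eᵢ/kT = 0, 2.041, 2.296.
Z = Σ gᵢe^(−Eᵢ/kT) = 3·e^(−0) + 1·e^(−2.041) + 2·e^(−2.296) = 3.000 + 0.1299 + 0.2013 = 3.331.
⟨E⟩ = Σ Eᵢ gᵢe^(−Eᵢ/kT) / Z = (0·3.000 + 4·0.1299 + 4.5·0.2013) / 3.331 = 0.43 ε.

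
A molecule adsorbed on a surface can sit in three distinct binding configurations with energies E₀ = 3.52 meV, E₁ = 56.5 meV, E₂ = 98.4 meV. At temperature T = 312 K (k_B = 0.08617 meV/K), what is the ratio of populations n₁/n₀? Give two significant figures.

k_BT = 0.08617 × 312 K = 26.89 meV.
n₁/n₀ = exp[−(E₁−E₀)/kT] = exp(−(52.98 meV)/(26.89 meV)) = exp(-1.970) = 0.14.

0.14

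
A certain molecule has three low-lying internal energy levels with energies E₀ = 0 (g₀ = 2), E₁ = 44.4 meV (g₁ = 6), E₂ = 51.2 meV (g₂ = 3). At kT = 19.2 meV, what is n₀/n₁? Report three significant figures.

n₀/n₁ = (g₀/g₁) exp[−(E₀−E₁)/kT] = (2/6) × exp(−(-44.4 meV)/(19.2 meV)) = (2/6) × exp(2.3125) = 3.37.

3.37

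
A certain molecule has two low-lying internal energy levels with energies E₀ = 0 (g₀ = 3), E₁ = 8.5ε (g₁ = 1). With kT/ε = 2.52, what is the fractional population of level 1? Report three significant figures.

0.0113

Eᵢ/kT = 0, 3.3730.
Z = Σ gᵢe^(−Eᵢ/kT) = 3·e^(−0) + 1·e^(−3.3730) = 3.0000 + 0.034287 = 3.0343.
P₁ = g₁ e^(−E₁/kT) / Z = 0.034287/3.0343 = 0.0113.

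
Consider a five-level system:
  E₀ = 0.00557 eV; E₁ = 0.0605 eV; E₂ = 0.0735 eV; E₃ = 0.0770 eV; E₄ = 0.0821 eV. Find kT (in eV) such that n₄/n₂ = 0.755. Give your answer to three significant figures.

0.0306 eV

n₄/n₂ = exp[−(E₄−E₂)/kT] = 0.755.
⇒ (E₄−E₂)/kT = ln(1/0.755) = ln(1.3245) = 0.28104.
kT = 0.0086 eV / 0.28104 = 0.0306 eV.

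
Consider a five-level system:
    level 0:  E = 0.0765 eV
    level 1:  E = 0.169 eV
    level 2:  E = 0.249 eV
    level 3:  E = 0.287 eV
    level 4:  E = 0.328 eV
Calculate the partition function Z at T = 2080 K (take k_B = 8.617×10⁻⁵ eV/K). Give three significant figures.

k_BT = 8.617×10⁻⁵ × 2080 K = 0.17923 eV.
Eᵢ/kT = 0.42683, 0.94292, 1.3893, 1.6013, 1.8301.
Z = Σ e^(−Eᵢ/kT) = e^(−0.42683) + e^(−0.94292) + e^(−1.3893) + e^(−1.6013) + e^(−1.8301) = 0.65257 + 0.38949 + 0.24925 + 0.20163 + 0.16040 = 1.6533.

Z = 1.65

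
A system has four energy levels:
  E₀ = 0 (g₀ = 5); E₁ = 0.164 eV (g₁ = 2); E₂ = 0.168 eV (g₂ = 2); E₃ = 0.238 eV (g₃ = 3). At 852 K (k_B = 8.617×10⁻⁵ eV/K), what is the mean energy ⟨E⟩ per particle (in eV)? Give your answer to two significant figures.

0.018 eV

k_BT = 8.617×10⁻⁵ × 852 K = 0.07342 eV.
Eᵢ/kT = 0, 2.234, 2.288, 3.242.
Z = Σ gᵢe^(−Eᵢ/kT) = 5·e^(−0) + 2·e^(−2.234) + 2·e^(−2.288) + 3·e^(−3.242) = 5.000 + 0.2142 + 0.2029 + 0.1173 = 5.534.
⟨E⟩ = Σ Eᵢ gᵢe^(−Eᵢ/kT) / Z = (0·5.000 + 0.164·0.2142 + 0.168·0.2029 + 0.238·0.1173) / 5.534 = 0.018 eV.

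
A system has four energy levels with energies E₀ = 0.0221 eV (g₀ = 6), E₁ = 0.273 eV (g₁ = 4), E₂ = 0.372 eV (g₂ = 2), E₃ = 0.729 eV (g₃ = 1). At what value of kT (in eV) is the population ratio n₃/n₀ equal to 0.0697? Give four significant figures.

n₃/n₀ = (g₃/g₀) exp[−(E₃−E₀)/kT] = 0.0697.
⇒ (E₃−E₀)/kT = ln((1/6)/0.0697) = ln(2.39120) = 0.871795.
kT = 0.7069 eV / 0.871795 = 0.8109 eV.

0.8109 eV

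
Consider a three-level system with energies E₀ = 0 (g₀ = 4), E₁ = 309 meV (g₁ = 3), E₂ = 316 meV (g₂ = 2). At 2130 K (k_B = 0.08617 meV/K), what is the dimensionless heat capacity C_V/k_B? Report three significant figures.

k_BT = 0.08617 × 2130 K = 183.54 meV.
Eᵢ/kT = 0, 1.6836, 1.7217.
Z = Σ gᵢe^(−Eᵢ/kT) = 4·e^(−0) + 3·e^(−1.6836) + 2·e^(−1.7217) = 4.0000 + 0.55711 + 0.35752 = 4.9146.
⟨E⟩ = 58.016 meV, ⟨E²⟩ = 18088 meV².
C_V/k_B = (⟨E²⟩ − ⟨E⟩²)/(kT)² = (18088 − 3365.9)/33687 = 0.437.

0.437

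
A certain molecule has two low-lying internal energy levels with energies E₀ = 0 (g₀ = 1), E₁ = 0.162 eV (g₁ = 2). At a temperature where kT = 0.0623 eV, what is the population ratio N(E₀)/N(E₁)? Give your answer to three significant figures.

6.73

n₀/n₁ = (g₀/g₁) exp[−(E₀−E₁)/kT] = (1/2) × exp(−(-0.162 eV)/(0.0623 eV)) = (1/2) × exp(2.6003) = 6.73.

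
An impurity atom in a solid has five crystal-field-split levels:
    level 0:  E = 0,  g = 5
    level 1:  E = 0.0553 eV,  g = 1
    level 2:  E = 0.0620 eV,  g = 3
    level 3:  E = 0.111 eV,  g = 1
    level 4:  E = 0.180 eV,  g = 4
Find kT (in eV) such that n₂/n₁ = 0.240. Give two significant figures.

n₂/n₁ = (g₂/g₁) exp[−(E₂−E₁)/kT] = 0.240.
⇒ (E₂−E₁)/kT = ln((3/1)/0.240) = ln(12.50) = 2.526.
kT = 0.0067 eV / 2.526 = 0.0027 eV.

0.0027 eV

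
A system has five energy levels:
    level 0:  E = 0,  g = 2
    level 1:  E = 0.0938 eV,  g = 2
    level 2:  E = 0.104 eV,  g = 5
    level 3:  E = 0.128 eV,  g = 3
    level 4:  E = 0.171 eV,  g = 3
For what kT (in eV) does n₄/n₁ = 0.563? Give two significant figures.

0.079 eV

n₄/n₁ = (g₄/g₁) exp[−(E₄−E₁)/kT] = 0.563.
⇒ (E₄−E₁)/kT = ln((3/2)/0.563) = ln(2.664) = 0.9798.
kT = 0.0772 eV / 0.9798 = 0.079 eV.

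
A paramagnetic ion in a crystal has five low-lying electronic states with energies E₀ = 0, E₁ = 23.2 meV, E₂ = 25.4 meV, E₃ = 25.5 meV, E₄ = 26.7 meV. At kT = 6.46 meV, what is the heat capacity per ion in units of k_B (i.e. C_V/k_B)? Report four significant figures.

Eᵢ/kT = 0, 3.59133, 3.93189, 3.94737, 4.13313.
Z = Σ e^(−Eᵢ/kT) = e^(−0) + e^(−3.59133) + e^(−3.93189) + e^(−3.94737) + e^(−4.13313) = 1.00000 + 0.0275616 + 0.0196066 + 0.0193054 + 0.0160326 = 1.08251.
⟨E⟩ = 1.90095 meV, ⟨E²⟩ = 47.5441 meV².
C_V/k_B = (⟨E²⟩ − ⟨E⟩²)/(kT)² = (47.5441 − 3.61361)/41.7316 = 1.053.

1.053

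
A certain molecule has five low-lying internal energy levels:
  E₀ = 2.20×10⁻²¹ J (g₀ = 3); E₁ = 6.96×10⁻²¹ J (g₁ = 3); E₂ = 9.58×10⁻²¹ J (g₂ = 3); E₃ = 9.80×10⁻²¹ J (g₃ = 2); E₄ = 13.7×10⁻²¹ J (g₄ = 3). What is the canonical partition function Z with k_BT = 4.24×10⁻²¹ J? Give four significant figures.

Z = 2.997

Eᵢ/kT = 0.518868, 1.64151, 2.25943, 2.31132, 3.23113.
Z = Σ gᵢe^(−Eᵢ/kT) = 3·e^(−0.518868) + 3·e^(−1.64151) + 3·e^(−2.25943) + 2·e^(−2.31132) + 3·e^(−3.23113) = 1.78558 + 0.581062 + 0.313230 + 0.198261 + 0.118538 = 2.99667.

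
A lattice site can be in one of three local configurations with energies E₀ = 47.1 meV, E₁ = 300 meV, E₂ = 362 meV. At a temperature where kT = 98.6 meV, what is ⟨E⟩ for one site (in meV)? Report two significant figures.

Eᵢ/kT = 0.4777, 3.043, 3.671.
Z = Σ e^(−Eᵢ/kT) = e^(−0.4777) + e^(−3.043) + e^(−3.671) = 0.6202 + 0.04769 + 0.02545 = 0.6933.
⟨E⟩ = Σ Eᵢ e^(−Eᵢ/kT) / Z = (47.1·0.6202 + 300·0.04769 + 362·0.02545) / 0.6933 = 76 meV.

76 meV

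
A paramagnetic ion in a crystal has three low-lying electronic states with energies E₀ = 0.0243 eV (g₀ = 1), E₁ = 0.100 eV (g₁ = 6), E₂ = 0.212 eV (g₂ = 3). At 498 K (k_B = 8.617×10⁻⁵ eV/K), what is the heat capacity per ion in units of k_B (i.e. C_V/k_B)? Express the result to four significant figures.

0.9811

k_BT = 8.617×10⁻⁵ × 498 K = 0.0429127 eV.
Eᵢ/kT = 0.566266, 2.33031, 4.94026.
Z = Σ gᵢe^(−Eᵢ/kT) = 1·e^(−0.566266) + 6·e^(−2.33031) + 3·e^(−4.94026) = 0.567641 + 0.583594 + 0.0214582 = 1.17269.
⟨E⟩ = 0.0654071 eV, ⟨E²⟩ = 0.00608477 eV².
C_V/k_B = (⟨E²⟩ − ⟨E⟩²)/(kT)² = (0.00608477 − 0.00427809)/0.00184150 = 0.9811.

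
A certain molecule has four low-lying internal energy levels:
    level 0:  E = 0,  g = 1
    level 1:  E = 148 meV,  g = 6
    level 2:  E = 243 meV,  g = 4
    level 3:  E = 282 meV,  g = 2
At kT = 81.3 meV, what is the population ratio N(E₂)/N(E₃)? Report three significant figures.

3.23

n₂/n₃ = (g₂/g₃) exp[−(E₂−E₃)/kT] = (4/2) × exp(−(-39 meV)/(81.3 meV)) = (4/2) × exp(0.47970) = 3.23.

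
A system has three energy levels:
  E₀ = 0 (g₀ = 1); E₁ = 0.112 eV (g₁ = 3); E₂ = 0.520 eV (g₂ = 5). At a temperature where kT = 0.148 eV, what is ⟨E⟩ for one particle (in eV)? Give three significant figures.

Eᵢ/kT = 0, 0.75676, 3.5135.
Z = Σ gᵢe^(−Eᵢ/kT) = 1·e^(−0) + 3·e^(−0.75676) + 5·e^(−3.5135) = 1.0000 + 1.4076 + 0.14896 = 2.5566.
⟨E⟩ = Σ Eᵢ gᵢe^(−Eᵢ/kT) / Z = (0·1.0000 + 0.112·1.4076 + 0.520·0.14896) / 2.5566 = 0.0920 eV.

0.0920 eV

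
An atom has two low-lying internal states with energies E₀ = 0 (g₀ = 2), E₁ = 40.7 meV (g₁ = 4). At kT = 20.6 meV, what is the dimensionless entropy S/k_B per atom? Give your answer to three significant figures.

Eᵢ/kT = 0, 1.9757.
Z = Σ gᵢe^(−Eᵢ/kT) = 2·e^(−0) + 4·e^(−1.9757) = 2.0000 + 0.55466 = 2.5547.
⟨E⟩ = Σ EᵢPᵢ = 8.8365 meV.
S/k_B = ln Z + ⟨E⟩/kT = ln(2.5547) + 8.8365/20.6 = 0.93793 + 0.42896 = 1.37.

1.37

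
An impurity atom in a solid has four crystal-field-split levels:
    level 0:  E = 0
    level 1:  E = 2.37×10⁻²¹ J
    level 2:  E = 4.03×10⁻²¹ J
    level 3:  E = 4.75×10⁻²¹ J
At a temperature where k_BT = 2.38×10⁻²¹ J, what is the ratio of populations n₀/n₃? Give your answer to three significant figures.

n₀/n₃ = exp[−(E₀−E₃)/kT] = exp(−(-4.75 ×10⁻²¹ J)/(2.38 ×10⁻²¹ J)) = exp(1.9958) = 7.36.

7.36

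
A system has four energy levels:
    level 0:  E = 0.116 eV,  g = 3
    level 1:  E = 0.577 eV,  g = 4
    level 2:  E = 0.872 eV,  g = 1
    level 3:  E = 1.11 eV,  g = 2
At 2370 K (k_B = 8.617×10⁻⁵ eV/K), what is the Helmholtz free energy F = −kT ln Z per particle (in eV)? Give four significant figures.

k_BT = 8.617×10⁻⁵ × 2370 K = 0.204223 eV.
Eᵢ/kT = 0.568007, 2.82534, 4.26984, 5.43524.
Z = Σ gᵢe^(−Eᵢ/kT) = 3·e^(−0.568007) + 4·e^(−2.82534) + 1·e^(−4.26984) + 2·e^(−5.43524) = 1.69996 + 0.237154 + 0.0139840 + 0.00872038 = 1.95982.
F = −kT ln Z = −0.204223 × ln(1.95982) = −0.204223 × 0.672853 = -0.1374 eV.

-0.1374 eV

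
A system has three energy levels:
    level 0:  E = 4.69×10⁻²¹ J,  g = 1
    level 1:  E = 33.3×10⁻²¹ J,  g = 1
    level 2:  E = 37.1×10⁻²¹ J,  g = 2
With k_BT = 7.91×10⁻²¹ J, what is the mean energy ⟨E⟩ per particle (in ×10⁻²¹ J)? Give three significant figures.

Eᵢ/kT = 0.59292, 4.2099, 4.6903.
Z = Σ gᵢe^(−Eᵢ/kT) = 1·e^(−0.59292) + 1·e^(−4.2099) + 2·e^(−4.6903) = 0.55271 + 0.014848 + 0.018368 = 0.58593.
⟨E⟩ = Σ Eᵢ gᵢe^(−Eᵢ/kT) / Z = (4.69·0.55271 + 33.3·0.014848 + 37.1·0.018368) / 0.58593 = 6.43 ×10⁻²¹ J.

6.43 ×10⁻²¹ J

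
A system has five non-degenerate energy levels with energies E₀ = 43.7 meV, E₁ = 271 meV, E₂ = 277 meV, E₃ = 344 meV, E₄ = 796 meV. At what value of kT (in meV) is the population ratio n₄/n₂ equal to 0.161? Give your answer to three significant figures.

n₄/n₂ = exp[−(E₄−E₂)/kT] = 0.161.
⇒ (E₄−E₂)/kT = ln(1/0.161) = ln(6.2112) = 1.8264.
kT = 519 meV / 1.8264 = 284 meV.

284 meV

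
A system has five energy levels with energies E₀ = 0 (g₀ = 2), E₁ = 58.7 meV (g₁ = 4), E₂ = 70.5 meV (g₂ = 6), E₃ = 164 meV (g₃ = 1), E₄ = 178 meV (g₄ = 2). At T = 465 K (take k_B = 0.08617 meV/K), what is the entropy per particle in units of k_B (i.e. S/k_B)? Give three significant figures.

k_BT = 0.08617 × 465 K = 40.069 meV.
Eᵢ/kT = 0, 1.4650, 1.7595, 4.0929, 4.4423.
Z = Σ gᵢe^(−Eᵢ/kT) = 2·e^(−0) + 4·e^(−1.4650) + 6·e^(−1.7595) + 1·e^(−4.0929) + 2·e^(−4.4423) = 2.0000 + 0.92431 + 1.0328 + 0.016691 + 0.023538 = 3.9973.
⟨E⟩ = Σ EᵢPᵢ = 33.522 meV.
S/k_B = ln Z + ⟨E⟩/kT = ln(3.9973) + 33.522/40.069 = 1.3856 + 0.83661 = 2.22.

2.22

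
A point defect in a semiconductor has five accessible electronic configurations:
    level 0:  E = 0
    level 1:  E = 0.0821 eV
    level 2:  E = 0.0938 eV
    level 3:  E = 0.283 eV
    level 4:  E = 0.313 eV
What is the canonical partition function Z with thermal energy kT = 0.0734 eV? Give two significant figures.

Eᵢ/kT = 0, 1.119, 1.278, 3.856, 4.264.
Z = Σ e^(−Eᵢ/kT) = e^(−0) + e^(−1.119) + e^(−1.278) + e^(−3.856) + e^(−4.264) = 1.000 + 0.3266 + 0.2786 + 0.02115 + 0.01407 = 1.640.

Z = 1.6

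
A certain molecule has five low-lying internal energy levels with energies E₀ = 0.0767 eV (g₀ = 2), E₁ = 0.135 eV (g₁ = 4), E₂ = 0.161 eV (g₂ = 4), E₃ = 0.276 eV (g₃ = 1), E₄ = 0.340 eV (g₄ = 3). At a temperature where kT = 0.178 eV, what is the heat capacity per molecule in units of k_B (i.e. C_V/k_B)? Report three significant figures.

0.156

Eᵢ/kT = 0.43090, 0.75843, 0.90449, 1.5506, 1.9101.
Z = Σ gᵢe^(−Eᵢ/kT) = 2·e^(−0.43090) + 4·e^(−0.75843) + 4·e^(−0.90449) + 1·e^(−1.5506) + 3·e^(−1.9101) = 1.2998 + 1.8736 + 1.6190 + 0.21212 + 0.44420 = 5.4487.
⟨E⟩ = 0.15102 eV, ⟨E²⟩ = 0.027762 eV².
C_V/k_B = (⟨E²⟩ − ⟨E⟩²)/(kT)² = (0.027762 − 0.022807)/0.031684 = 0.156.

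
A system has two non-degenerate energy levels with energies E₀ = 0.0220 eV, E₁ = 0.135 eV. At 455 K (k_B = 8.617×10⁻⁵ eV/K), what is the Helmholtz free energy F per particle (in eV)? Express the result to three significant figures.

k_BT = 8.617×10⁻⁵ × 455 K = 0.039207 eV.
Eᵢ/kT = 0.56112, 3.4433.
Z = Σ e^(−Eᵢ/kT) = e^(−0.56112) + e^(−3.4433) = 0.57057 + 0.031959 = 0.60253.
F = −kT ln Z = −0.039207 × ln(0.60253) = −0.039207 × -0.50662 = 0.0199 eV.

0.0199 eV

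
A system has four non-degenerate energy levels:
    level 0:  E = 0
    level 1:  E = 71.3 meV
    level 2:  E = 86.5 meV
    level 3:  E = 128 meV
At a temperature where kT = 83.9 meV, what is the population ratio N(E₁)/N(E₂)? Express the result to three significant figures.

1.20

n₁/n₂ = exp[−(E₁−E₂)/kT] = exp(−(-15.2 meV)/(83.9 meV)) = exp(0.18117) = 1.20.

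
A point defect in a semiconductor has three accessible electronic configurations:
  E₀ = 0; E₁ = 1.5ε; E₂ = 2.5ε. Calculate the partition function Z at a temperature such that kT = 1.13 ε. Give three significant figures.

Eᵢ/kT = 0, 1.3274, 2.2124.
Z = Σ e^(−Eᵢ/kT) = e^(−0) + e^(−1.3274) + e^(−2.2124) = 1.0000 + 0.26517 + 0.10944 = 1.3746.

Z = 1.37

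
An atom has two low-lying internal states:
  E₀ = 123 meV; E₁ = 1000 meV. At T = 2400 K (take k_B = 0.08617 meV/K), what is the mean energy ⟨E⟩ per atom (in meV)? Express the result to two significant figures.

k_BT = 0.08617 × 2400 K = 206.8 meV.
Eᵢ/kT = 0.5948, 4.836.
Z = Σ e^(−Eᵢ/kT) = e^(−0.5948) + e^(−4.836) = 0.5517 + 0.007939 = 0.5596.
⟨E⟩ = Σ Eᵢ e^(−Eᵢ/kT) / Z = (123·0.5517 + 1000·0.007939) / 0.5596 = 140 meV.

140 meV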